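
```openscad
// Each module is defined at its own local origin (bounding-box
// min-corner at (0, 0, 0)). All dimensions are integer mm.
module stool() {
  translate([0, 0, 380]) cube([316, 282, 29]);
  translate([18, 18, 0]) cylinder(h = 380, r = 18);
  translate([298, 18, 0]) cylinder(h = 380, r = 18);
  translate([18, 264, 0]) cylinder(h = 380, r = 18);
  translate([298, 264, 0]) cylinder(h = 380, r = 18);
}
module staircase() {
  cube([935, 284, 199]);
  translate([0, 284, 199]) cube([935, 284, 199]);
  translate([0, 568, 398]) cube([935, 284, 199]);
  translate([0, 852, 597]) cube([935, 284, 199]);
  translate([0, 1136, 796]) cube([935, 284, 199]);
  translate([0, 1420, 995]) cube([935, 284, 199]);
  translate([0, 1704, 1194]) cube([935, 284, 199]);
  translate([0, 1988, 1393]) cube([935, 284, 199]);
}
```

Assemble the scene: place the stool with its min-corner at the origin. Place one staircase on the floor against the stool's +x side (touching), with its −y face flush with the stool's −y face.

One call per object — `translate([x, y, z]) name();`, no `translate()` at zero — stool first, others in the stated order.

stool();
translate([316, 0, 0]) staircase();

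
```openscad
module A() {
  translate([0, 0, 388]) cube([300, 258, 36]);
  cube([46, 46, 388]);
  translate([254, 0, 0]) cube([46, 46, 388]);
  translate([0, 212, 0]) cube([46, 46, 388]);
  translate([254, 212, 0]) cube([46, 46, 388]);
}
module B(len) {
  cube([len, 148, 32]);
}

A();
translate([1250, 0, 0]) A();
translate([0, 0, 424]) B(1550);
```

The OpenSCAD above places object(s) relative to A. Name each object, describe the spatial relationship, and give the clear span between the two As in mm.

Second stool starts at x = 1250; first ends at x = 300; clear span = 1250 − 300 = 950 mm.

A is a stool. B is a beam. A beam spans the tops of two stools. The clear span between the two stools is 950 mm.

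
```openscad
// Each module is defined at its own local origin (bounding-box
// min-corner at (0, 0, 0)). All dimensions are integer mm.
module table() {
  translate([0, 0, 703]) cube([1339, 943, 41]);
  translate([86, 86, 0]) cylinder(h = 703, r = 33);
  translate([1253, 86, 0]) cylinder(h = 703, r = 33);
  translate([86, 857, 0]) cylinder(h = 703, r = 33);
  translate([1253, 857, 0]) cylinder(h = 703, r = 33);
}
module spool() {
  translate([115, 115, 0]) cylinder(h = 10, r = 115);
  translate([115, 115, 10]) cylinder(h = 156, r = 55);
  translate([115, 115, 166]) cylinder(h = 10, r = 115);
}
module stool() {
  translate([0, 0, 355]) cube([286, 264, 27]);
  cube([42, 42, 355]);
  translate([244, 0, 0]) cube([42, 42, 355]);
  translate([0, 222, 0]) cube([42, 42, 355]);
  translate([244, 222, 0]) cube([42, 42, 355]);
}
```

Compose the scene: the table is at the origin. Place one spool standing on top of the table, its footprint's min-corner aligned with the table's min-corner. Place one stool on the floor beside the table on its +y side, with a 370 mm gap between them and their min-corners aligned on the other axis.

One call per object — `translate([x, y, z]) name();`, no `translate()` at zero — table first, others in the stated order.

table();
translate([0, 0, 744]) spool();
translate([0, 1313, 0]) stool();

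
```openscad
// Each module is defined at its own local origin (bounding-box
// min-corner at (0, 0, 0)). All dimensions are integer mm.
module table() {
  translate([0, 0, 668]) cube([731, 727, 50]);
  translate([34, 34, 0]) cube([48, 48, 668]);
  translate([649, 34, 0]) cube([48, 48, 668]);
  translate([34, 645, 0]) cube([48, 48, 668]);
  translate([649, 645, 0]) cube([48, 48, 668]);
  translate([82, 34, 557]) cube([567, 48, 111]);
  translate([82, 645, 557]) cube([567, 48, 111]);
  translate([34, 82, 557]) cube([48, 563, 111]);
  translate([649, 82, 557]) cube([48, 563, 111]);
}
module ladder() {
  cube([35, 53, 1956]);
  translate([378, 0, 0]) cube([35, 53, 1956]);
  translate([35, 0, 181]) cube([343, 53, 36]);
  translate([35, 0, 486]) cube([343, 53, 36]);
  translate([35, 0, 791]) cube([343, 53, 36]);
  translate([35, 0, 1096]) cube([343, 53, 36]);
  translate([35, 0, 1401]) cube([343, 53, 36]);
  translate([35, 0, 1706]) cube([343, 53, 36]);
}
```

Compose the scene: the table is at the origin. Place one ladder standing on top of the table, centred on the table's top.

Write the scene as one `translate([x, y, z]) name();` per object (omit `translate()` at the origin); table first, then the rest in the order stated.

table();
translate([159, 337, 718]) ladder();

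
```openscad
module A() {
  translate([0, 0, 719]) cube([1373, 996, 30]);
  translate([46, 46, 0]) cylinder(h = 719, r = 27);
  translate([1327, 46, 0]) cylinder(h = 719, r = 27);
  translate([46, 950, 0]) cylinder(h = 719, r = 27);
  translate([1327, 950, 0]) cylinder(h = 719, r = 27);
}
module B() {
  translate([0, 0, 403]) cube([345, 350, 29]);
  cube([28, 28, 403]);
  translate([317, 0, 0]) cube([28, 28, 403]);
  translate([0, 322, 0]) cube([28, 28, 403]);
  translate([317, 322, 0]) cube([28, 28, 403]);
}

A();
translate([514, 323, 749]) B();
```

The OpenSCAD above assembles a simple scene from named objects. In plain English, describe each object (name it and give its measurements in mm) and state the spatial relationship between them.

A is a table: top 1373 mm (x) × 996 mm (y), 30 mm thick, upper face at z = 749 mm, on four round legs of 54 mm diameter, each leg's bounding box inset 19 mm from the nearest pair of top edges, running from z = 0 to the bottom of the top.

B is a four-legged stool. The seat is 345×350 mm, 29 mm thick, top at z = 432 mm. It stands on four square legs, each 28×28 mm in cross-section, from z = 0 to the seat underside, each flush with a corner of the seat.

The stool is on top of the table, centred.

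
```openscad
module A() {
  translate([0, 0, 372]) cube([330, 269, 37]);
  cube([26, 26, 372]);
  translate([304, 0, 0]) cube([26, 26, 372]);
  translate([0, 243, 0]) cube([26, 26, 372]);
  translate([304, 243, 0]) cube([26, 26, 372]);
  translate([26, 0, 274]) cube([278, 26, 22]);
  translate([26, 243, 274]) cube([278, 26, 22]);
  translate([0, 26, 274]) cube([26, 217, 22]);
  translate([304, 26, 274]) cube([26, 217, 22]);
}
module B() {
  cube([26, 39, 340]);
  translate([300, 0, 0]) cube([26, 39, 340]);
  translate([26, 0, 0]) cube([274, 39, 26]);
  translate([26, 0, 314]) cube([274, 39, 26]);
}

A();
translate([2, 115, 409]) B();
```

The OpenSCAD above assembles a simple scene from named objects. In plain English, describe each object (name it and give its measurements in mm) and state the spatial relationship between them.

A is a four-legged stool. The seat is 330×269 mm, 37 mm thick, top at z = 409 mm. It stands on four square legs, each 26×26 mm in cross-section, from z = 0 to the seat underside, each flush with a corner of the seat. Four stretchers, 26 mm wide and 22 mm tall, connect adjacent legs with their undersides at z = 274 mm, each running between the inner faces of the legs it joins and aligned with the legs' outer faces on the other axis.

B is a rectangular picture frame lying in the x–z plane (depth along y). The opening is 274 mm wide (x) by 288 mm tall (z), surrounded by a border 26 mm wide on all four sides. The frame is 39 mm deep and is made of two full-height vertical stiles with two horizontal rails fitted between them.

The picture frame is on top of the stool, centred.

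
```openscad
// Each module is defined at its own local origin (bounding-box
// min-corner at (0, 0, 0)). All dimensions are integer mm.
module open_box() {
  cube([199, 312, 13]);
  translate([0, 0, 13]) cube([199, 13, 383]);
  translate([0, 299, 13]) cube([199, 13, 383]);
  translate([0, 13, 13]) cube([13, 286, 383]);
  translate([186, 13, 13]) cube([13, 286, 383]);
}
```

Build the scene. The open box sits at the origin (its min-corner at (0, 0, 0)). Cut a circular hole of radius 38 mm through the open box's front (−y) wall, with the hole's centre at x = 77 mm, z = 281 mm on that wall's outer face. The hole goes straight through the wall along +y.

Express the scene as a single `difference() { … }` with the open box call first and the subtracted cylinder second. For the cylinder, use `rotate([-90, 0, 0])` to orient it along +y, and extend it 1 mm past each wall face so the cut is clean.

difference() {
  open_box();
  translate([77, -1, 281]) rotate([-90, 0, 0]) cylinder(h = 15, r = 38);
}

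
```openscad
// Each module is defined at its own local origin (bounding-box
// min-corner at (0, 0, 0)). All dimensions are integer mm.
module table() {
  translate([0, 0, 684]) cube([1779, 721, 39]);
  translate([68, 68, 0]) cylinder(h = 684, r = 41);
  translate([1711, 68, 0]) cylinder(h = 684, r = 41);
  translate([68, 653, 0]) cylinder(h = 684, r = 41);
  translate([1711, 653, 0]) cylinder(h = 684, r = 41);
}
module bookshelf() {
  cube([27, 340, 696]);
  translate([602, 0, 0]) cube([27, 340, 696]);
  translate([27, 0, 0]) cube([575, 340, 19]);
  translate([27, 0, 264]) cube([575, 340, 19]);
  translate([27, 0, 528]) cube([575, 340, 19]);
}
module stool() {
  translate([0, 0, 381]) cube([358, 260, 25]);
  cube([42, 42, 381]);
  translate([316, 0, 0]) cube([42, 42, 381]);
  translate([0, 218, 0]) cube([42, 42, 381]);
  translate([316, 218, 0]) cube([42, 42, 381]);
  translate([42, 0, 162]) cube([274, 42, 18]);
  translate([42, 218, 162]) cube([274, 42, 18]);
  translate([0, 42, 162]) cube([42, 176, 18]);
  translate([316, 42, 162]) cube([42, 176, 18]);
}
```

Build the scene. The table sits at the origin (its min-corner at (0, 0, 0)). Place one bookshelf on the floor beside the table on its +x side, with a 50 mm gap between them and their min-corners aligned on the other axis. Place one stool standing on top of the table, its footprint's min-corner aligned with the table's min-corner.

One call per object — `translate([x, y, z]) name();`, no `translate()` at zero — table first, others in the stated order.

table();
translate([1829, 0, 0]) bookshelf();
translate([0, 0, 723]) stool();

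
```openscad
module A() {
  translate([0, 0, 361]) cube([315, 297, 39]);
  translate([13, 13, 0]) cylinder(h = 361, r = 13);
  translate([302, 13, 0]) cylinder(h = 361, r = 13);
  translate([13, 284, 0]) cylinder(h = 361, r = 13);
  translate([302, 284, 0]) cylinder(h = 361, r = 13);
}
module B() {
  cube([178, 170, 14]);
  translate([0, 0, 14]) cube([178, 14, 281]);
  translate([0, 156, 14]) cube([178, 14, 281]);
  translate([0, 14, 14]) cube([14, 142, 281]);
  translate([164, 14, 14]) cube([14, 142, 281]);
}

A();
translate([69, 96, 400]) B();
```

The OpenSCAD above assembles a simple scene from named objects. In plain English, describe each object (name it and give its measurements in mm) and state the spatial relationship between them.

A is a four-legged stool. The seat is 315×297 mm, 39 mm thick, top at z = 400 mm. It stands on four round legs, each 26 mm in diameter, from z = 0 to the seat underside, each leg's axis is inset half a diameter from the nearest pair of seat edges (so the leg's bounding box is flush with the corner).

B is an open storage box with external size 178×170×295 mm and wall thickness 14 mm (the base is also 14 mm thick). The base covers the whole footprint; the four walls stand on the base, with the y-facing walls full-width and the x-facing walls fitting between their inner faces.

The open box is on top of the stool.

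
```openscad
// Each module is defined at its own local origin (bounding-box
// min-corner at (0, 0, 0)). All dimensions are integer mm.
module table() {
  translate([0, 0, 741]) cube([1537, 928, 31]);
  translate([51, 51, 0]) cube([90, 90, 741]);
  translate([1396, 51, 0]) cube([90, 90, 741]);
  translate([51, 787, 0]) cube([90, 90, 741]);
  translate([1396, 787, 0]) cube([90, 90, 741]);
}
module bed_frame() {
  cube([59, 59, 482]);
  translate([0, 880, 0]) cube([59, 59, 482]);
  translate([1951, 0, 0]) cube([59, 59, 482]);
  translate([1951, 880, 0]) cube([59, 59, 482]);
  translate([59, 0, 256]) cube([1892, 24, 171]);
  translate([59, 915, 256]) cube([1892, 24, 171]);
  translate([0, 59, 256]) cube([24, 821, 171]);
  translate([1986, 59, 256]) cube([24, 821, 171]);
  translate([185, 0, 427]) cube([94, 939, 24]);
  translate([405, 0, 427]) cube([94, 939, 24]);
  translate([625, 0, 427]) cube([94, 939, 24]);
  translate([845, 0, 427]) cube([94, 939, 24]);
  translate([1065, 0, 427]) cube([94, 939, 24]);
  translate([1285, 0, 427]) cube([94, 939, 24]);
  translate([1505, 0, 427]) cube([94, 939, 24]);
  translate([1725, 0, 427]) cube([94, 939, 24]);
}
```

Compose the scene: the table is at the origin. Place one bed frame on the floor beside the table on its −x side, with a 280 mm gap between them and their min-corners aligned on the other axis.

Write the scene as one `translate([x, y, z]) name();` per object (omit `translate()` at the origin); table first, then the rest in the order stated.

table();
translate([-2290, 0, 0]) bed_frame();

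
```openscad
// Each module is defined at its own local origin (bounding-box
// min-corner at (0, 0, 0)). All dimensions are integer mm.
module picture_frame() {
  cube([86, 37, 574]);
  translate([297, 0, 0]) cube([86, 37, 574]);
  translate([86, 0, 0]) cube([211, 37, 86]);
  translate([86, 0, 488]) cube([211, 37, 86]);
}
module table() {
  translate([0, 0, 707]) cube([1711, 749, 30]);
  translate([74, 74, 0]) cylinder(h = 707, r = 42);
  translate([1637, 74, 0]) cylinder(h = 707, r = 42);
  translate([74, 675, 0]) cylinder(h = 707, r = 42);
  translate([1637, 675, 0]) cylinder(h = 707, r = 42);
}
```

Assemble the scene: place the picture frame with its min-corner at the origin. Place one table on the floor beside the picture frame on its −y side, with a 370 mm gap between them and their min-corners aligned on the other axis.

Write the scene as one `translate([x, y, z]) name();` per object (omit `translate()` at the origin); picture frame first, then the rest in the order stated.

picture_frame();
translate([0, -1119, 0]) table();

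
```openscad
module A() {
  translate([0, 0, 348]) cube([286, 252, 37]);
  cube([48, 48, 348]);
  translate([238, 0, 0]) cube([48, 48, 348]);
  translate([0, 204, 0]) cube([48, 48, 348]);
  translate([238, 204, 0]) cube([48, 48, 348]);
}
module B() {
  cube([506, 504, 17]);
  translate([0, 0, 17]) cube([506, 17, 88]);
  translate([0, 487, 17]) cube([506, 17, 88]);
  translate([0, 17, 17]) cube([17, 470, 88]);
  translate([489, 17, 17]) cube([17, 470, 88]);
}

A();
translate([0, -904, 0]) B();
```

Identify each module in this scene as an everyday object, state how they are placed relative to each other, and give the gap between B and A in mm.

The open box's nearest face is 400 mm from the stool's −y face.

A is a stool. B is an open box. The open box is on the floor beside the stool on its −y side. The gap between the open box and the stool is 400 mm.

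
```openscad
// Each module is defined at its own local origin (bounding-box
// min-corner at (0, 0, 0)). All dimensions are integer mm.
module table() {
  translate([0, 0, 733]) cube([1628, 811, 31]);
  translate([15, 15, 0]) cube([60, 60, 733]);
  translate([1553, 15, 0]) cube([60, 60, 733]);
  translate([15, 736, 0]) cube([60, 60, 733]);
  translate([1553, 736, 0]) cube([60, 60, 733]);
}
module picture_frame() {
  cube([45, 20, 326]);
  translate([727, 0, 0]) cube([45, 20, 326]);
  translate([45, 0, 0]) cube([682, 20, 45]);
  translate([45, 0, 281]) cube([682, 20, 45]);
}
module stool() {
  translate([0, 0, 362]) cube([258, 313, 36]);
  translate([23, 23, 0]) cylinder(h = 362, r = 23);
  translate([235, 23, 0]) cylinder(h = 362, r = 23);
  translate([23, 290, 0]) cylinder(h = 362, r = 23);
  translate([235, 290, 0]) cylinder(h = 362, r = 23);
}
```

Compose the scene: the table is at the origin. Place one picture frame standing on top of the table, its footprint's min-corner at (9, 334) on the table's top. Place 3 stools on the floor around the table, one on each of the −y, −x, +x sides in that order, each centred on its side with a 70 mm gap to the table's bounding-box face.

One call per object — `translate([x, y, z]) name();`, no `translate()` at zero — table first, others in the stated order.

table();
translate([9, 334, 764]) picture_frame();
translate([685, -383, 0]) stool();
translate([-328, 249, 0]) stool();
translate([1698, 249, 0]) stool();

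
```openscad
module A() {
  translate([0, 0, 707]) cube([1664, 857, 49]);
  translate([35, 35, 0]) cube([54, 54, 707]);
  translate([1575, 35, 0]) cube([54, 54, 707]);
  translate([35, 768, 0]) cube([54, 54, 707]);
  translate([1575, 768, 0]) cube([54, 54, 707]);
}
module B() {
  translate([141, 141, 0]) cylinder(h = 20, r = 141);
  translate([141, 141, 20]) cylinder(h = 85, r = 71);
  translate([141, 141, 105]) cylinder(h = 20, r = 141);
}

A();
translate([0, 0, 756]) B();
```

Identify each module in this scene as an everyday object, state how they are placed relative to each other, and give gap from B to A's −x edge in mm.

A is a table. B is a spool. The spool is on top of the table. The gap from the spool to the table's −x edge is 0 mm.

The spool's min-x is at 0; the table's min-x is 0; gap = 0 mm.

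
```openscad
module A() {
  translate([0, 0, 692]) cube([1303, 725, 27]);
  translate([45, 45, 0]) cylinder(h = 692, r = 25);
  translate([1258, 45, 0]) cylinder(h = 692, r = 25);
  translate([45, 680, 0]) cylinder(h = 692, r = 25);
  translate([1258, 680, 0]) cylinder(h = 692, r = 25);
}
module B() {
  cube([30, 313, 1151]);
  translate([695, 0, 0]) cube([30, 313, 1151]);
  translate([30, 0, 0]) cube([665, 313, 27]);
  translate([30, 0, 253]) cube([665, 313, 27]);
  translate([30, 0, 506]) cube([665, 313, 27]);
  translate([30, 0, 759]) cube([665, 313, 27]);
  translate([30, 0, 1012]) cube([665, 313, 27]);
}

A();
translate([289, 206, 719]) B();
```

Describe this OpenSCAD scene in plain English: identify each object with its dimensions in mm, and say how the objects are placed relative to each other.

A is a table with a 1303×725 mm rectangular top, 27 mm thick, top surface at z = 719 mm, supported by four round legs of 50 mm diameter, each leg's bounding box inset 20 mm from the nearest pair of top edges, running from the floor.

B is a bookshelf 725 mm wide overall, 313 mm deep and 1151 mm tall. The two sides are 30 mm thick vertical panels. 5 horizontal shelves of 27 mm thickness span between the inner faces of the sides; the lowest shelf sits on the floor and shelves are stacked with a clear vertical gap of 226 mm between each pair.

The bookshelf is on top of the table, centred.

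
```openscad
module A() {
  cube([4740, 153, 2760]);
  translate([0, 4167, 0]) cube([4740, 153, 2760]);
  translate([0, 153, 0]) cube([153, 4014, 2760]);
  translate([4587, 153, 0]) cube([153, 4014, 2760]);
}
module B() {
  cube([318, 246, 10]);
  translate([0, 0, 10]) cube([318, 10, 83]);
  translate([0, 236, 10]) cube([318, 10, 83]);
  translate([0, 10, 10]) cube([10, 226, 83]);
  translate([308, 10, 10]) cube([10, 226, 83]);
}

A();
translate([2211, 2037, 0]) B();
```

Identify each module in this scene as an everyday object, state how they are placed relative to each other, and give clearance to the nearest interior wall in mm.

A is a house frame. B is an open box. The open box sits inside the house frame, centred. The clearance to the nearest interior wall is 1884 mm.

Clearances: x = 2058, y = 1884; minimum 1884 mm.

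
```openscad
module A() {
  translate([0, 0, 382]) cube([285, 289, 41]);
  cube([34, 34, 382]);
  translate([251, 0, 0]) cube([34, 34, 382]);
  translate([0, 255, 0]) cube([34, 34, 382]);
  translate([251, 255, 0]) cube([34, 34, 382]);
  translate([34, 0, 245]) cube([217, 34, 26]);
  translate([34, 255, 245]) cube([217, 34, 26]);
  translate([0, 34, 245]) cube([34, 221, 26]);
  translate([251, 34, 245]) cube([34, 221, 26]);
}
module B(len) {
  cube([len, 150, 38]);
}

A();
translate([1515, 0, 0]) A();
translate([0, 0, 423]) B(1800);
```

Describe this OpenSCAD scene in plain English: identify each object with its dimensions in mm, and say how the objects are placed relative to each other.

A is a four-legged stool. The seat is 285×289 mm, 41 mm thick, top at z = 423 mm. It stands on four square legs, each 34×34 mm in cross-section, from z = 0 to the seat underside, each flush with a corner of the seat. Four stretchers, 34 mm wide and 26 mm tall, connect adjacent legs with their undersides at z = 245 mm, each running between the inner faces of the legs it joins and aligned with the legs' outer faces on the other axis.

B is a rectangular beam 1800 mm long (x), 150 mm deep (y), 38 mm thick (z).

The beam spans the tops of two stools placed 1230 mm apart, resting at z = 423 mm.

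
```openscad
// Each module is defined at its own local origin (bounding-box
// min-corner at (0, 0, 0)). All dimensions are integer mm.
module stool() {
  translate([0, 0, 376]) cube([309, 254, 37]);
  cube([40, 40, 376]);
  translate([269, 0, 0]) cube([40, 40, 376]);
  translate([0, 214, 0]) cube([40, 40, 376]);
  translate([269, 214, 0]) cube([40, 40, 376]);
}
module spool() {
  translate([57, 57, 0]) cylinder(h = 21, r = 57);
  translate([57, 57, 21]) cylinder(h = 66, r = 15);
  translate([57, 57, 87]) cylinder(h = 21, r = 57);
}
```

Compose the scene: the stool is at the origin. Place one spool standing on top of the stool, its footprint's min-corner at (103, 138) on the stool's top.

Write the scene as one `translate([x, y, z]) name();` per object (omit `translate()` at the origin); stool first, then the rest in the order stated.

stool();
translate([103, 138, 413]) spool();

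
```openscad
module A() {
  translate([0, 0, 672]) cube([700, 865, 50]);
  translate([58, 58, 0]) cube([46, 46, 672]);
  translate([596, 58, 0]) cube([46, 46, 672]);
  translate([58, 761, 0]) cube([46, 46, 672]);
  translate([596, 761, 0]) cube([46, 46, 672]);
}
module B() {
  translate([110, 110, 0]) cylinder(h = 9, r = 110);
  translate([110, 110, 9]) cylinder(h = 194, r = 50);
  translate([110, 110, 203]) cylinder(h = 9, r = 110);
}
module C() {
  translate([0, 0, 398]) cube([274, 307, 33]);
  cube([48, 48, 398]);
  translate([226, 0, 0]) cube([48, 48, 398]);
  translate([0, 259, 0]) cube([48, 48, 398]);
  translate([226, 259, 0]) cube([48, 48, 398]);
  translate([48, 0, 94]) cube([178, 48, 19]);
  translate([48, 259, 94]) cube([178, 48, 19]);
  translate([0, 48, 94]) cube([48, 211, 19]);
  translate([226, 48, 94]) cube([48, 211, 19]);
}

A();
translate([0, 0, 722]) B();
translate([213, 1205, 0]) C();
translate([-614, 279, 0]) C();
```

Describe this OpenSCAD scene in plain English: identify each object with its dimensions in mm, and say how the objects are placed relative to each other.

A is a table: top 700 mm (x) × 865 mm (y), 50 mm thick, upper face at z = 722 mm, on four 46×46 mm square legs, each inset 58 mm from the nearest pair of top edges, running from z = 0 to the bottom of the top.

B is a spool: two coaxial disc flanges of radius 110 mm and thickness 9 mm, joined by a core cylinder of radius 50 mm and height 194 mm. The lower flange rests on z = 0 and the three cylinders share a vertical axis.

C is a simple wooden stool: a rectangular seat 274 mm (x) by 307 mm (y), 33 mm thick, top face at z = 431 mm, on four square legs, each 48×48 mm in cross-section. The legs rest on z = 0, each flush with a corner of the seat. Four stretchers, 48 mm wide and 19 mm tall, connect adjacent legs with their undersides at z = 94 mm, each running between the inner faces of the legs it joins and aligned with the legs' outer faces on the other axis.

The spool is on top of the table. Two stools sit around the table at the +y, −x sides.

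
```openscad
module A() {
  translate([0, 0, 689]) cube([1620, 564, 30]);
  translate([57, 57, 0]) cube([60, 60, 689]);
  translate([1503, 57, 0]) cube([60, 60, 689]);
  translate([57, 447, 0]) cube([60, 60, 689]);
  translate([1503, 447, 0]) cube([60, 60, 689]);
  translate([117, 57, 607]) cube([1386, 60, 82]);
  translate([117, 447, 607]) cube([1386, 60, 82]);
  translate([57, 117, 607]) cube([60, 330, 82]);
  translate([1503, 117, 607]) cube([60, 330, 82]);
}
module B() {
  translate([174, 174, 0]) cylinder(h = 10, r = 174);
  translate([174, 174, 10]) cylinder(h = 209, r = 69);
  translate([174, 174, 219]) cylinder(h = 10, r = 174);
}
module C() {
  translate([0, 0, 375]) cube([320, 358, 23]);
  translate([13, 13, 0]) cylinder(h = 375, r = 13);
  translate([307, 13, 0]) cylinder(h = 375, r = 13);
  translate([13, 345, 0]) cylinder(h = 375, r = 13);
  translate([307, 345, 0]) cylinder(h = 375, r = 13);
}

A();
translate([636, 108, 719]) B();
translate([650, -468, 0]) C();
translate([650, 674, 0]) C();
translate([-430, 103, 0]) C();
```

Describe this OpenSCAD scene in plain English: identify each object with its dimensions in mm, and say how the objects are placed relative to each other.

A is a table with a 1620×564 mm rectangular top, 30 mm thick, top surface at z = 719 mm, supported by four 60×60 mm square legs, each inset 57 mm from the nearest pair of top edges, running from the floor. Four apron rails, 60 mm thick and 82 mm tall, run between adjacent legs with their top edges flush with the underside of the top and their outer faces flush with the legs' outer faces.

B is a spool: two coaxial disc flanges of radius 174 mm and thickness 10 mm, joined by a core cylinder of radius 69 mm and height 209 mm. The lower flange rests on z = 0 and the three cylinders share a vertical axis.

C is a four-legged stool. The seat is a 320×358×23 mm slab whose top surface is at z = 398 mm; four round legs, each 26 mm in diameter, run from the floor (z = 0) to the underside of the seat, each leg's axis is inset half a diameter from the nearest pair of seat edges (so the leg's bounding box is flush with the corner).

The spool is on top of the table, centred. Three stools sit around the table at the −y, +y, −x sides.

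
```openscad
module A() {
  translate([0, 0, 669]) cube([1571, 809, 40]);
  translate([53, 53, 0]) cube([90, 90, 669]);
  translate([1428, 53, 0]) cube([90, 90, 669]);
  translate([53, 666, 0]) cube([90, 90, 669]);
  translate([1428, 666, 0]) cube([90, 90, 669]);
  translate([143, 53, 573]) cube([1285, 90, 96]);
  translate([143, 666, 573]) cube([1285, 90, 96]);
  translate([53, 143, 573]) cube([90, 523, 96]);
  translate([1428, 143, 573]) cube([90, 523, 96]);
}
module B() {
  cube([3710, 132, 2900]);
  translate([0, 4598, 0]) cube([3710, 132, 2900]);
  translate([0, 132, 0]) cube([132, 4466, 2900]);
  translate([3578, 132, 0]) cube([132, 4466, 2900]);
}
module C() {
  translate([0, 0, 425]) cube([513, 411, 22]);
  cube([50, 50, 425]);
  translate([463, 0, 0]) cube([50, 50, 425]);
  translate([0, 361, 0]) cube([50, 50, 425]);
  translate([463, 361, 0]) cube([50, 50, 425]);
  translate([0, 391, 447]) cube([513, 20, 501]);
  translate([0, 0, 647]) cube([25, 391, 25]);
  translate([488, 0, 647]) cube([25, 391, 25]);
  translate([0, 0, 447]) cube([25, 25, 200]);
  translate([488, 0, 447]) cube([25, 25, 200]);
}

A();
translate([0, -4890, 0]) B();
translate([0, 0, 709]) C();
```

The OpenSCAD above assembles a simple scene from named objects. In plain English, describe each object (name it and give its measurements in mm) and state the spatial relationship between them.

A is a rectangular dining table. The top is 1571×809×40 mm with its upper surface at z = 709 mm. It stands on four 90×90 mm square legs, each inset 53 mm from the nearest pair of top edges, running from the floor to the underside of the top. Four apron rails, 90 mm thick and 96 mm tall, run between adjacent legs with their top edges flush with the underside of the top and their outer faces flush with the legs' outer faces.

B is the wall frame of a small rectangular building: four walls, each 2900 mm tall and 132 mm thick, enclosing a footprint 3710 mm (x) by 4730 mm (y) outside-to-outside, with no floor or roof. The front and back walls (the −y and +y sides) span the full width; the two side walls fit between them.

C is a chair: 513×411 mm seat, 22 mm thick, top at z = 447 mm, on four 50 mm square corner legs flush with the seat edges. A 20 mm thick backrest slab spans the full seat width, extending 501 mm above the seat top, its back face flush with the seat's +y edge. Two armrests of 25×25 mm section run along each side from the seat's front edge to the front of the backrest, top faces 225 mm above the seat top and outer faces flush with the seat's x-edges; a 25×25 mm post under the front of each armrest stands on the seat at the front corner.

The house frame is on the floor beside the table on its −y side. The chair is on top of the table.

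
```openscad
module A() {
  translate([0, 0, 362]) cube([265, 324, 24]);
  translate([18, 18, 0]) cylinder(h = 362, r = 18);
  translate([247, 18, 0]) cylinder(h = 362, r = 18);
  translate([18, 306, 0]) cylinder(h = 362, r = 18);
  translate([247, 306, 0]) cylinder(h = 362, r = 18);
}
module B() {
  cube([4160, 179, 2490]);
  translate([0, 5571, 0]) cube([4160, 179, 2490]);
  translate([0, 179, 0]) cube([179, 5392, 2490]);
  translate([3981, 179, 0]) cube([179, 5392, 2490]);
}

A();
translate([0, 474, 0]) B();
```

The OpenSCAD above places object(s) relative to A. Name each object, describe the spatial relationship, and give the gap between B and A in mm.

A is a stool. B is a house frame. The house frame is on the floor beside the stool on its +y side. The gap between the house frame and the stool is 150 mm.

The house frame's nearest face is 150 mm from the stool's +y face.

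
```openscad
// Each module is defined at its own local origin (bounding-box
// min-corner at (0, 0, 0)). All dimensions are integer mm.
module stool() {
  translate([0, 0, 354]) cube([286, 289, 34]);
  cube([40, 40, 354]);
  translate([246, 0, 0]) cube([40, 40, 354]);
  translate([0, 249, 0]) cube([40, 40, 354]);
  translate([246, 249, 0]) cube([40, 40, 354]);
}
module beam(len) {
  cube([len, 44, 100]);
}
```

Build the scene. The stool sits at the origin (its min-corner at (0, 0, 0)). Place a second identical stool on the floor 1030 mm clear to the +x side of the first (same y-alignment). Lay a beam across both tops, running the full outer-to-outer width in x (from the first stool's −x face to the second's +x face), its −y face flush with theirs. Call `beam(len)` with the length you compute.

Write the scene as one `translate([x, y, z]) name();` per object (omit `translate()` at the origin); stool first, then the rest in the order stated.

stool();
translate([1316, 0, 0]) stool();
translate([0, 0, 388]) beam(1602);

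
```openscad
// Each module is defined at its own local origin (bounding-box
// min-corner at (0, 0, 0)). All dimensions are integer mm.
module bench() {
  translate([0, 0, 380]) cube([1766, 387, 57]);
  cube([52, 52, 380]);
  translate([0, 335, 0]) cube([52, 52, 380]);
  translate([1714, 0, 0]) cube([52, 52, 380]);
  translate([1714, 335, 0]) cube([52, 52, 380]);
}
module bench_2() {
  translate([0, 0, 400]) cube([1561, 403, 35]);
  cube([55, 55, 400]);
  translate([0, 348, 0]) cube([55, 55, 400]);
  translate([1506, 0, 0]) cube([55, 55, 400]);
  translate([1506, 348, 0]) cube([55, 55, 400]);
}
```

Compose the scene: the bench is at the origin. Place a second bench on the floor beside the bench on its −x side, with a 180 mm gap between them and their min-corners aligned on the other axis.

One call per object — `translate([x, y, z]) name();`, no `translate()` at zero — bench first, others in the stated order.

bench();
translate([-1741, 0, 0]) bench_2();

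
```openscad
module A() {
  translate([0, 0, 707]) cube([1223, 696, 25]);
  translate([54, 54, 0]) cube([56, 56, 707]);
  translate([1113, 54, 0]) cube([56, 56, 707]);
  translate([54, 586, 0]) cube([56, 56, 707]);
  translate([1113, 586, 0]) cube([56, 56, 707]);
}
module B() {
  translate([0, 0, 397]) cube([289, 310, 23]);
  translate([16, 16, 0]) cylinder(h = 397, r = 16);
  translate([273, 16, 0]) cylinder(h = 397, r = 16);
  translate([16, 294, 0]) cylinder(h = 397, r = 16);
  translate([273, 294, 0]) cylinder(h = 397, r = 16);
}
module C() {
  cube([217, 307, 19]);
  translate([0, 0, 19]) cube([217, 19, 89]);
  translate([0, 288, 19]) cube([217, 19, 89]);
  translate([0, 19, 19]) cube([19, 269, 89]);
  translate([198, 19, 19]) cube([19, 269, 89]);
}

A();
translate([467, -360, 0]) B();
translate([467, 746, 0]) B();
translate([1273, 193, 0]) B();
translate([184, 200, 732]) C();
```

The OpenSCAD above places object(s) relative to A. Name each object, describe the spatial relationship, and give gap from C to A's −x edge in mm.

The open box's min-x is at 184; the table's min-x is 0; gap = 184 mm.

A is a table. B is a stool. C is an open box. Three stools sit around the table at the −y, +y, +x sides. The open box is on top of the table. The gap from the open box to the table's −x edge is 184 mm.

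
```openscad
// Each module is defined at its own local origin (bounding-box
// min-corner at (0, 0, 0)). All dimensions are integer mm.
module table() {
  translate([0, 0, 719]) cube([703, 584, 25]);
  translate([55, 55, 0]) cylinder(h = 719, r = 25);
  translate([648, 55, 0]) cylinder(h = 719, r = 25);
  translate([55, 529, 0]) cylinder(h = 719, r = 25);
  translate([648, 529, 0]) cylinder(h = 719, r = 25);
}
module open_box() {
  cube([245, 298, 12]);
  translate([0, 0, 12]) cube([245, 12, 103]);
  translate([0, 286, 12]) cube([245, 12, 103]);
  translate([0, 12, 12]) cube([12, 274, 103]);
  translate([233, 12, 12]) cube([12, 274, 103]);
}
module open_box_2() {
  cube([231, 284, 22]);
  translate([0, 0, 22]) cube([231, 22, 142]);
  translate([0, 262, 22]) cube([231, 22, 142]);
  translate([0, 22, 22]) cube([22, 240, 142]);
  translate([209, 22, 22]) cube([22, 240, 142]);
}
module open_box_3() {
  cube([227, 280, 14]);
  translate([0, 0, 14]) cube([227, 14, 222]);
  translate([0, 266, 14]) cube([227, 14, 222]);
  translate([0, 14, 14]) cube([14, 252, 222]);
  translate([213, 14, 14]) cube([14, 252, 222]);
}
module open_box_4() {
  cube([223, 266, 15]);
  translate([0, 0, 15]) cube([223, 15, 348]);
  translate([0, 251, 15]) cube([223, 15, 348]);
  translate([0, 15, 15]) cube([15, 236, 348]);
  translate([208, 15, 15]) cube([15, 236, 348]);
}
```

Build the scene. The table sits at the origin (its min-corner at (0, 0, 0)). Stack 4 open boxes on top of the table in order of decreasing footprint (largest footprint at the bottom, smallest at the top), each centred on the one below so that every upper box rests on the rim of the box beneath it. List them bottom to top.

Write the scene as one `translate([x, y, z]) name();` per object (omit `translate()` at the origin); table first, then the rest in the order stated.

table();
translate([229, 143, 744]) open_box();
translate([236, 150, 859]) open_box_2();
translate([238, 152, 1023]) open_box_3();
translate([240, 159, 1259]) open_box_4();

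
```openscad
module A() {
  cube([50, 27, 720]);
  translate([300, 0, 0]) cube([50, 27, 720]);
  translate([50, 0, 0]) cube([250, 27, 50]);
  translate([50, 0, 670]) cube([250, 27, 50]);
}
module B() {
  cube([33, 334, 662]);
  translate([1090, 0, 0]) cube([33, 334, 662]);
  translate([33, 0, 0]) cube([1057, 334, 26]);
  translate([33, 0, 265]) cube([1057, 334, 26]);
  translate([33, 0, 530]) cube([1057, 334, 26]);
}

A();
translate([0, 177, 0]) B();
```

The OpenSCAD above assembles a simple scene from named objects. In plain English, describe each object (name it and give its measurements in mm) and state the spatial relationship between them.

A is a picture frame with a 250×620 mm rectangular opening (x by z) and a uniform 50 mm border on every side. Frame depth is 27 mm along y. It is built from two vertical stiles running the full outside height and two horizontal rails spanning the gap between the stiles.

B is a bookshelf 1123 mm wide overall, 334 mm deep and 662 mm tall. The two sides are 33 mm thick vertical panels. 3 horizontal shelves of 26 mm thickness span between the inner faces of the sides; the lowest shelf sits on the floor and shelves are stacked with a clear vertical gap of 239 mm between each pair.

The bookshelf is on the floor beside the picture frame on its +y side.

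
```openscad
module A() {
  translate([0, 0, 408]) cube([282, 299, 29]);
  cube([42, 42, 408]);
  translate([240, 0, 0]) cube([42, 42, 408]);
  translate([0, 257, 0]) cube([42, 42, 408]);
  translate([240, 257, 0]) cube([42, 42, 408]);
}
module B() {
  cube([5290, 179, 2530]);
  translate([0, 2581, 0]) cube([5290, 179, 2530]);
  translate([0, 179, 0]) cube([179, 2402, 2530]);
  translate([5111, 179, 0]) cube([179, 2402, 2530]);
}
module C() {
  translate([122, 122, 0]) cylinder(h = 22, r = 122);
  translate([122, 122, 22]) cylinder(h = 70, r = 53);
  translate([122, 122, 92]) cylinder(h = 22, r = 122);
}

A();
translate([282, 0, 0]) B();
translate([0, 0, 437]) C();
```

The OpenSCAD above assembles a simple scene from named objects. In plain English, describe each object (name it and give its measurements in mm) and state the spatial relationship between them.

A is a four-legged stool. The seat is 282×299 mm, 29 mm thick, top at z = 437 mm. It stands on four square legs, each 42×42 mm in cross-section, from z = 0 to the seat underside, each flush with a corner of the seat.

B is the wall frame of a small rectangular building: four walls, each 2530 mm tall and 179 mm thick, enclosing a footprint 5290 mm (x) by 2760 mm (y) outside-to-outside, with no floor or roof. The front and back walls (the −y and +y sides) span the full width; the two side walls fit between them.

C is a spool: two coaxial disc flanges of radius 122 mm and thickness 22 mm, joined by a core cylinder of radius 53 mm and height 70 mm. The lower flange rests on z = 0 and the three cylinders share a vertical axis.

The house frame is against the stool's +x side, with their −y faces flush. The spool is on top of the stool.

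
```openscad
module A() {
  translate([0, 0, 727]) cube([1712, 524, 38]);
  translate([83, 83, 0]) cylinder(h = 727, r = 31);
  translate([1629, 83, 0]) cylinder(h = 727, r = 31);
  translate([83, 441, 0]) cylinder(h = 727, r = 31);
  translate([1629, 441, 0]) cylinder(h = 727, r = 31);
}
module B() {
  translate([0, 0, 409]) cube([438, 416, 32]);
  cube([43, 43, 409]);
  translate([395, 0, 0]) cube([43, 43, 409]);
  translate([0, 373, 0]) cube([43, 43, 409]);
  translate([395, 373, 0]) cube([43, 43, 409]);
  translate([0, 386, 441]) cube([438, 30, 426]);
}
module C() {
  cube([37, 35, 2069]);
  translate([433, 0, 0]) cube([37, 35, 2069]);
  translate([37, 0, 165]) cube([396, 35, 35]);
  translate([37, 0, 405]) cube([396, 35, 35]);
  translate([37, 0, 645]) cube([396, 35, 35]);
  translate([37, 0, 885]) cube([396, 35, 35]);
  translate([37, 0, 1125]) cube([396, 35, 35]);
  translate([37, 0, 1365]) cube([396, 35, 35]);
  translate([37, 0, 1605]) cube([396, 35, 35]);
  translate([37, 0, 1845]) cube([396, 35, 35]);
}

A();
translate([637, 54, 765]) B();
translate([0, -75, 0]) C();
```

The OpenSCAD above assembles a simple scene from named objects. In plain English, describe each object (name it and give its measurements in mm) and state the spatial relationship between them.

A is a table with a 1712×524 mm rectangular top, 38 mm thick, top surface at z = 765 mm, supported by four round legs of 62 mm diameter, each leg's bounding box inset 52 mm from the nearest pair of top edges, running from the floor.

B is a chair. The seat is a 438×416×32 mm slab with its top at z = 441 mm, on four 43×43 mm corner legs (flush with the seat edges, standing on z = 0). A flat backrest 30 mm thick, 426 mm tall, spans the full seat width and rises from the seat top along its +y edge, rear face flush with the rear of the seat.

C is a wooden ladder with two side rails of 37×35 mm section and 2069 mm height, set 470 mm apart overall. Between them run 8 rectangular rungs (35 mm deep, 35 mm thick), front faces flush with the rails' −y face. The bottom of the first rung is 165 mm above the floor and each subsequent rung is 240 mm higher than the one below.

The chair is on top of the table, centred. The ladder is on the floor beside the table on its −y side.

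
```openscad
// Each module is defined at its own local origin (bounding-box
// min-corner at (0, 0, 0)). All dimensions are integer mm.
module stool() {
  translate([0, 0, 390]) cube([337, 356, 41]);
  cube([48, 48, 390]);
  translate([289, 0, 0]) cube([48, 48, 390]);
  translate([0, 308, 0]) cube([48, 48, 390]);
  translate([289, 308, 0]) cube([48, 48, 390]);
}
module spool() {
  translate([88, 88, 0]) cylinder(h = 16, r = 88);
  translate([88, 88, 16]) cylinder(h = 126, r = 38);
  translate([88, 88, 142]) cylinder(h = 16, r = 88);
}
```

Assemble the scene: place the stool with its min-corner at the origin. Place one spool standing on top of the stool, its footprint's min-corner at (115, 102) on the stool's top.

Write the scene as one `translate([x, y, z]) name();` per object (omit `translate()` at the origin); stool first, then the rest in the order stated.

stool();
translate([115, 102, 431]) spool();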